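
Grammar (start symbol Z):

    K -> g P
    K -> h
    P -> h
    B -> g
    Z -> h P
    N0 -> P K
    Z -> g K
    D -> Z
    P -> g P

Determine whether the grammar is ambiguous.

Only Z, K, P are reachable from Z; ignoring the rest: Each reachable nonterminal has at most one production per leading terminal, and all productions are right-linear; the derivation is determined token-by-token.

Unambiguous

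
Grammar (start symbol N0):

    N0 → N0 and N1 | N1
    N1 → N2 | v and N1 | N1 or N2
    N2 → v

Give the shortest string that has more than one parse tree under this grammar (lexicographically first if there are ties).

length 1: no string has ≥2 trees
length 3: v and v has 2 parse trees

Two derivations of v and v:
  N0 ⇒ N0 and N1 ⇒ N1 and N1 ⇒ N2 and N1 ⇒ v and N1 ⇒ v and N2 ⇒ v and v
  N0 ⇒ N1 ⇒ v and N1 ⇒ v and N2 ⇒ v and v

v and v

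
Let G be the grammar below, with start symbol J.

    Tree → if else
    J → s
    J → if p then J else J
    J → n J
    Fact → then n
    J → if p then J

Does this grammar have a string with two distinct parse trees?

Ambiguous

Witness: if p then if p then s else s

Derivation 1: J ⇒ if p then J else J ⇒ if p then if p then J else J ⇒ if p then if p then s else J ⇒ if p then if p then s else s
Derivation 2: J ⇒ if p then J ⇒ if p then if p then J else J ⇒ if p then if p then s else J ⇒ if p then if p then s else s

Two distinct leftmost derivations for the same string.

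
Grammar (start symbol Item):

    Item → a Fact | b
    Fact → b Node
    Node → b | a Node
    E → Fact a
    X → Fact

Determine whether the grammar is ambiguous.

Unambiguous

Only Item, Fact, Node are reachable from Item; ignoring the rest: The reachable rules are right-linear with at most one rule per (nonterminal, next-terminal) pair. Each input token forces the next rule, so parsing is deterministic.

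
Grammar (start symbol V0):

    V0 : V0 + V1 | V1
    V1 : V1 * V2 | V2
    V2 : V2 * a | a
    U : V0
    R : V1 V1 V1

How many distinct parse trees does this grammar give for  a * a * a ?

Parse trees for a * a * a:
  [V0 [V1 [V1 [V2 a]] * [V2 [V2 a] * a]]]
  [V0 [V1 [V1 [V1 [V2 a]] * [V2 a]] * [V2 a]]]
  [V0 [V1 [V1 [V2 [V2 a] * a]] * [V2 a]]]
  [V0 [V1 [V2 [V2 [V2 a] * a] * a]]]

4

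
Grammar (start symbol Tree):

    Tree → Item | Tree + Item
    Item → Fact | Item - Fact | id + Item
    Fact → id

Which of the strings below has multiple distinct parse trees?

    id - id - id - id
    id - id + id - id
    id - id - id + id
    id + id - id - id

id + id - id - id

id - id - id - id: 1 tree
id - id + id - id: 1 tree
id - id - id + id: 1 tree
id + id - id - id: 4 trees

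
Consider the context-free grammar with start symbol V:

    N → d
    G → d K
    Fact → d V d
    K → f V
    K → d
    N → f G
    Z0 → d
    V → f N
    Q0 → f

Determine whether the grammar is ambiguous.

Only V, N, G, K are reachable from V; ignoring the rest: The reachable rules are right-linear with at most one rule per (nonterminal, next-terminal) pair. Each input token forces the next rule, so parsing is deterministic.

Unambiguous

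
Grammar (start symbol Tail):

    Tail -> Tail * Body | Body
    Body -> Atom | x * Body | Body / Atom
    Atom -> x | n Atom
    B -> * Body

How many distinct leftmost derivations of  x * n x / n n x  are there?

3

Parse trees for x * n x / n n x:
  [Tail [Tail [Body [Atom x]]] * [Body [Body [Atom n [Atom x]]] / [Atom n [Atom n [Atom x]]]]]
  [Tail [Body x * [Body [Body [Atom n [Atom x]]] / [Atom n [Atom n [Atom x]]]]]]
  [Tail [Body [Body x * [Body [Atom n [Atom x]]]] / [Atom n [Atom n [Atom x]]]]]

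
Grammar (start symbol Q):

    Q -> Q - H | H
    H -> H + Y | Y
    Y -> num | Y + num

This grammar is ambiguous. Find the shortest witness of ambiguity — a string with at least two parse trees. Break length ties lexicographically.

num + num

length 1: no string has ≥2 trees
length 3: num + num has 2 parse trees

Two derivations of num + num:
  Q ⇒ H ⇒ H + Y ⇒ Y + Y ⇒ num + Y ⇒ num + num
  Q ⇒ H ⇒ Y ⇒ Y + num ⇒ num + num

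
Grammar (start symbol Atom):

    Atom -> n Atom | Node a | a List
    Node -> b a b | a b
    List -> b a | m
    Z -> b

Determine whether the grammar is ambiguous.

Witness: a b a

Derivation 1: Atom ⇒ Node a ⇒ a b a
Derivation 2: Atom ⇒ a List ⇒ a b a

Two distinct leftmost derivations for the same string.

Ambiguous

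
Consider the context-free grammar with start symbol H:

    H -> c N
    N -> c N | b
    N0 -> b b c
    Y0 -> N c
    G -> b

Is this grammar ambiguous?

Unambiguous

Only H, N are reachable from H; ignoring the rest: The reachable rules are right-linear with at most one rule per (nonterminal, next-terminal) pair. Each input token forces the next rule, so parsing is deterministic.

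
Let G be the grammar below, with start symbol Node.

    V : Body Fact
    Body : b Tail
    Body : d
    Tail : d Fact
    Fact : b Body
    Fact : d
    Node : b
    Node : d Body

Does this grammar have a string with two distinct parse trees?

Unambiguous

(V is unreachable from Node, so its rules don't affect L(Node).) Each reachable nonterminal has at most one production per leading terminal, and all productions are right-linear; the derivation is determined token-by-token.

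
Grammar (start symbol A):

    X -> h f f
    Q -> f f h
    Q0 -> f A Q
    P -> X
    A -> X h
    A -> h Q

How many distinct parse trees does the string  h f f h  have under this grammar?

Parse trees for h f f h:
  [A [X h f f] h]
  [A h [Q f f h]]

2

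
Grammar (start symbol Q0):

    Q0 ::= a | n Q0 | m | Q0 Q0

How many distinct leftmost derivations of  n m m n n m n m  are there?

Parse trees for n m m n n m n m (showing first 6 of 24):
  [Q0 n [Q0 [Q0 m] [Q0 [Q0 m] [Q0 n [Q0 n [Q0 [Q0 m] [Q0 n [Q0 m]]]]]]]]
  [Q0 n [Q0 [Q0 m] [Q0 [Q0 m] [Q0 n [Q0 [Q0 n [Q0 m]] [Q0 n [Q0 m]]]]]]]
  [Q0 n [Q0 [Q0 m] [Q0 [Q0 m] [Q0 [Q0 n [Q0 n [Q0 m]]] [Q0 n [Q0 m]]]]]]
  [Q0 n [Q0 [Q0 m] [Q0 [Q0 [Q0 m] [Q0 n [Q0 n [Q0 m]]]] [Q0 n [Q0 m]]]]]
  [Q0 n [Q0 [Q0 [Q0 m] [Q0 m]] [Q0 n [Q0 n [Q0 [Q0 m] [Q0 n [Q0 m]]]]]]]
  [Q0 n [Q0 [Q0 [Q0 m] [Q0 m]] [Q0 n [Q0 [Q0 n [Q0 m]] [Q0 n [Q0 m]]]]]]

24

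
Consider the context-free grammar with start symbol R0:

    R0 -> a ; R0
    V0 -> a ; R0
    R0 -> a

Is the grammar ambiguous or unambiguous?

Only R0 is reachable from R0; ignoring the rest: The reachable grammar is A → atom sep A | atom. Each atom is followed by either the separator (recurse) or end-of-string (stop) — no choice point.

Unambiguous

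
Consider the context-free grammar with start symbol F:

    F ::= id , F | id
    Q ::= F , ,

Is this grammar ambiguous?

Unambiguous

Only F is reachable from F; ignoring the rest: The reachable grammar is A → atom sep A | atom. Each atom is followed by either the separator (recurse) or end-of-string (stop) — no choice point.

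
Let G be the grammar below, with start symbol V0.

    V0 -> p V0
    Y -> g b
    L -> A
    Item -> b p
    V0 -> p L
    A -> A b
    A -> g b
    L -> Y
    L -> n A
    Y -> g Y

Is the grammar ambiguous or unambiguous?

Ambiguous

Witness: p g b

Derivation 1: V0 ⇒ p L ⇒ p A ⇒ p g b
Derivation 2: V0 ⇒ p L ⇒ p Y ⇒ p g b

Two distinct leftmost derivations for the same string.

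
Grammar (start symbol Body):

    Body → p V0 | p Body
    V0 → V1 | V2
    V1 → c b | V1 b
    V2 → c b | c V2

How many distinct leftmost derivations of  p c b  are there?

Parse trees for p c b:
  [Body p [V0 [V1 c b]]]
  [Body p [V0 [V2 c b]]]

2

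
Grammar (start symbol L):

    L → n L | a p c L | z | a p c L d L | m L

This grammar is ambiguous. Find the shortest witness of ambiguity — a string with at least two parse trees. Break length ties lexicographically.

length 1: no string has ≥2 trees
length 2: no string has ≥2 trees
length 3: no string has ≥2 trees
length 4: no string has ≥2 trees
length 5: no string has ≥2 trees
length 6: no string has ≥2 trees
length 7: no string has ≥2 trees
length 8: no string has ≥2 trees
length 9: a p c a p c z d z has 2 parse trees

Two derivations of a p c a p c z d z:
  L ⇒ a p c L ⇒ a p c a p c L d L ⇒ a p c a p c z d L ⇒ a p c a p c z d z
  L ⇒ a p c L d L ⇒ a p c a p c L d L ⇒ a p c a p c z d L ⇒ a p c a p c z d z

a p c a p c z d z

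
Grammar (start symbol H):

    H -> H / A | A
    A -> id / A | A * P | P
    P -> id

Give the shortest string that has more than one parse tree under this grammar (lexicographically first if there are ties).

id / id

length 1: no string has ≥2 trees
length 3: id / id has 2 parse trees

Two derivations of id / id:
  H ⇒ H / A ⇒ A / A ⇒ P / A ⇒ id / A ⇒ id / P ⇒ id / id
  H ⇒ A ⇒ id / A ⇒ id / P ⇒ id / id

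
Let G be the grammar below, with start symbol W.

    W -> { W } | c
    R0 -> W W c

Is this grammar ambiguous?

Unambiguous

(R0 is unreachable from W, so its rules don't affect L(W).) Each string is a nest of matched brackets around a single atom. An opening bracket forces the recursive rule; an atom forces the base rule.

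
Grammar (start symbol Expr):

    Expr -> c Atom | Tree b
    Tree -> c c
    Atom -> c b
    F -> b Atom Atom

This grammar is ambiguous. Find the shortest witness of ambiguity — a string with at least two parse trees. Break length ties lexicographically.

length 3: c c b has 2 parse trees

Two derivations of c c b:
  Expr ⇒ c Atom ⇒ c c b
  Expr ⇒ Tree b ⇒ c c b

c c b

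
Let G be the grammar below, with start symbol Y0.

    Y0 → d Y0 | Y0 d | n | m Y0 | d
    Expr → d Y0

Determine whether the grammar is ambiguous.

Witness: d d

Derivation 1: Y0 ⇒ d Y0 ⇒ d d
Derivation 2: Y0 ⇒ Y0 d ⇒ d d

Two distinct leftmost derivations for the same string.

Ambiguous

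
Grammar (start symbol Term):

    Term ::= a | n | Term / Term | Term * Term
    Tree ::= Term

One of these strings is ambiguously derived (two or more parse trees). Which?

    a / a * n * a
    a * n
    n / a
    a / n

a / a * n * a

a / a * n * a: 5 trees
a * n: 1 tree
n / a: 1 tree
a / n: 1 tree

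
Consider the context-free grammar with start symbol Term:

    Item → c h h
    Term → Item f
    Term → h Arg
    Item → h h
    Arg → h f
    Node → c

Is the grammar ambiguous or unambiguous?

Witness: h h f

Derivation 1: Term ⇒ Item f ⇒ h h f
Derivation 2: Term ⇒ h Arg ⇒ h h f

Two distinct leftmost derivations for the same string.

Ambiguous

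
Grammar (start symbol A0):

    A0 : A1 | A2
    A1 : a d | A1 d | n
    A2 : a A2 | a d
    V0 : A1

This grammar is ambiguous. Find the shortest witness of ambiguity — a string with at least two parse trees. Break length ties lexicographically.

a d

length 1: no string has ≥2 trees
length 2: a d has 2 parse trees

Two derivations of a d:
  A0 ⇒ A1 ⇒ a d
  A0 ⇒ A2 ⇒ a d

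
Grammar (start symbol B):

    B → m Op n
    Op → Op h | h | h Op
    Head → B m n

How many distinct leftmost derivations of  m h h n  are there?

Parse trees for m h h n:
  [B m [Op [Op h] h] n]
  [B m [Op h [Op h]] n]

2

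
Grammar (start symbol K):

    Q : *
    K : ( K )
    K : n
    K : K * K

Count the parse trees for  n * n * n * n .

Parse trees for n * n * n * n:
  [K [K n] * [K [K n] * [K [K n] * [K n]]]]
  [K [K n] * [K [K [K n] * [K n]] * [K n]]]
  [K [K [K n] * [K n]] * [K [K n] * [K n]]]
  [K [K [K n] * [K [K n] * [K n]]] * [K n]]
  [K [K [K [K n] * [K n]] * [K n]] * [K n]]

5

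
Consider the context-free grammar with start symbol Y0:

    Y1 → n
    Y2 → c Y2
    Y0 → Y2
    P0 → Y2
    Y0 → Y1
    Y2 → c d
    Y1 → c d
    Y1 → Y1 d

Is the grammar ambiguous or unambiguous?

Witness: c d

Derivation 1: Y0 ⇒ Y2 ⇒ c d
Derivation 2: Y0 ⇒ Y1 ⇒ c d

Two distinct leftmost derivations for the same string.

Ambiguous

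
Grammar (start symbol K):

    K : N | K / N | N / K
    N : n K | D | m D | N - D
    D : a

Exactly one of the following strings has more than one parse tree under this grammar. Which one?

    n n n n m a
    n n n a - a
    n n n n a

n n n n m a: 1 tree
n n n a - a: 4 trees
n n n n a: 1 tree

n n n a - a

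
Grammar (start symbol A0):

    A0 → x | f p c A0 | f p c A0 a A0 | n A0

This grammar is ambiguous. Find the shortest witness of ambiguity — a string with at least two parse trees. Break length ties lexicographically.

length 1: no string has ≥2 trees
length 2: no string has ≥2 trees
length 3: no string has ≥2 trees
length 4: no string has ≥2 trees
length 5: no string has ≥2 trees
length 6: no string has ≥2 trees
length 7: no string has ≥2 trees
length 8: no string has ≥2 trees
length 9: f p c f p c x a x has 2 parse trees

Two derivations of f p c f p c x a x:
  A0 ⇒ f p c A0 ⇒ f p c f p c A0 a A0 ⇒ f p c f p c x a A0 ⇒ f p c f p c x a x
  A0 ⇒ f p c A0 a A0 ⇒ f p c f p c A0 a A0 ⇒ f p c f p c x a A0 ⇒ f p c f p c x a x

f p c f p c x a x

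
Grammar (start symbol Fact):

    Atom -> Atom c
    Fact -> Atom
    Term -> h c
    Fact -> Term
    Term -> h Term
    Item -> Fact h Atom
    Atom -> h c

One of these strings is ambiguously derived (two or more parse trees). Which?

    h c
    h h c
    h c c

h c: 2 trees
h h c: 1 tree
h c c: 1 tree

h c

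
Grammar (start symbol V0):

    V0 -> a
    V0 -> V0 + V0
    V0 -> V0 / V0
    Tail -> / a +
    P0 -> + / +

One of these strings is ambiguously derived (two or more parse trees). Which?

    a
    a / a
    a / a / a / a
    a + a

a: 1 tree
a / a: 1 tree
a / a / a / a: 5 trees
a + a: 1 tree

a / a / a / a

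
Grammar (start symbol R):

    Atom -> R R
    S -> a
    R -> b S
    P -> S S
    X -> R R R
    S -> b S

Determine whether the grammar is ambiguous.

Unambiguous

(P, X, Atom are unreachable from R, so their rules don't affect L(R).) The reachable rules are right-linear with at most one rule per (nonterminal, next-terminal) pair. Each input token forces the next rule, so parsing is deterministic.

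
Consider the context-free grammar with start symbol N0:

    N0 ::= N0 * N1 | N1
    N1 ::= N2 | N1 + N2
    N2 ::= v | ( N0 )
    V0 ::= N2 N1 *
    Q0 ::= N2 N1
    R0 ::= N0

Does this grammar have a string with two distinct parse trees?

Unambiguous

Only N0, N1, N2 are reachable from N0; ignoring the rest: N0 → N0 * N1 | N1  ;  N1 → N1 + N2 | N2  — a left-associative chain with N2 at the bottom. Each string factors uniquely by precedence.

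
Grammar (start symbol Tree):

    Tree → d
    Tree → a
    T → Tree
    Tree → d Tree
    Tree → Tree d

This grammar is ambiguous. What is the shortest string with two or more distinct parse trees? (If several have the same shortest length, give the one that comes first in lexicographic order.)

d d

length 1: no string has ≥2 trees
length 2: d d has 2 parse trees

Two derivations of d d:
  Tree ⇒ d Tree ⇒ d d
  Tree ⇒ Tree d ⇒ d d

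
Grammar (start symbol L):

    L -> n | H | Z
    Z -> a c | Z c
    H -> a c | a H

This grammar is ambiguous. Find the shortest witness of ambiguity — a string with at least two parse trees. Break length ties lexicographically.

a c

length 1: no string has ≥2 trees
length 2: a c has 2 parse trees

Two derivations of a c:
  L ⇒ H ⇒ a c
  L ⇒ Z ⇒ a c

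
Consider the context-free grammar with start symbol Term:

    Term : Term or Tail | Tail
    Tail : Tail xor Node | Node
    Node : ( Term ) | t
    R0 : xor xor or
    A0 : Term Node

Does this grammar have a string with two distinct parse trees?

Unambiguous

(R0, A0 are unreachable from Term, so their rules don't affect L(Term).) Term → Term or Tail | Tail  ;  Tail → Tail xor Node | Node  — a left-associative chain with Node at the bottom. Each string factors uniquely by precedence.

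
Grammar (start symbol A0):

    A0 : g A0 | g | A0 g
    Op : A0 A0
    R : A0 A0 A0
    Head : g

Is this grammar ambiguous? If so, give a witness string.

Witness: g g

Derivation 1: A0 ⇒ g A0 ⇒ g g
Derivation 2: A0 ⇒ A0 g ⇒ g g

Two distinct leftmost derivations for the same string.

Ambiguous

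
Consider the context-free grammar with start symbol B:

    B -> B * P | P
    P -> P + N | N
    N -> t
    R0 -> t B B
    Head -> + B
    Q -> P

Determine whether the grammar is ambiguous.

Unambiguous

(R0, Head, Q are unreachable from B, so their rules don't affect L(B).) The grammar is stratified — B handles '*' (left-recursive), P handles '+', N atoms. Each operator has a fixed associativity and precedence level, so every string has one parse.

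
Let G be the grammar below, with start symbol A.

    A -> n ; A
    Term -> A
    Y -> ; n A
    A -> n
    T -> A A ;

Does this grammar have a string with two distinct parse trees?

Unambiguous

Only A is reachable from A; ignoring the rest: The reachable grammar is A → atom sep A | atom. Each atom is followed by either the separator (recurse) or end-of-string (stop) — no choice point.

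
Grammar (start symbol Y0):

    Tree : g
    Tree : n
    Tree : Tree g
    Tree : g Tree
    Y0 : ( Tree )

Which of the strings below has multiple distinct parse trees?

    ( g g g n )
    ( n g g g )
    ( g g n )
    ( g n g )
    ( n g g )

( g g g n ): 1 tree
( n g g g ): 1 tree
( g g n ): 1 tree
( g n g ): 2 trees
( n g g ): 1 tree

( g n g )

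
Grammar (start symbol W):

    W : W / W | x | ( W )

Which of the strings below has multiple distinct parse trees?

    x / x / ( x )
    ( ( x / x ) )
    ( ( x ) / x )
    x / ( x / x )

x / x / ( x ): 2 trees
( ( x / x ) ): 1 tree
( ( x ) / x ): 1 tree
x / ( x / x ): 1 tree

x / x / ( x )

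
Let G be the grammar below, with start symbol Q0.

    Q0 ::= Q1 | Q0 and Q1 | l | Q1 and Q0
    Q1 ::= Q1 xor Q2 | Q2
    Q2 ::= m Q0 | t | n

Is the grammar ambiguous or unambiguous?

Witness: n and n

Derivation 1: Q0 ⇒ Q0 and Q1 ⇒ Q1 and Q1 ⇒ Q2 and Q1 ⇒ n and Q1 ⇒ n and Q2 ⇒ n and n
Derivation 2: Q0 ⇒ Q1 and Q0 ⇒ Q2 and Q0 ⇒ n and Q0 ⇒ n and Q1 ⇒ n and Q2 ⇒ n and n

Two distinct leftmost derivations for the same string.

Ambiguous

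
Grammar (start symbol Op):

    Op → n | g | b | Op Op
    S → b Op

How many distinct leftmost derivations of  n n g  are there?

Parse trees for n n g:
  [Op [Op n] [Op [Op n] [Op g]]]
  [Op [Op [Op n] [Op n]] [Op g]]

2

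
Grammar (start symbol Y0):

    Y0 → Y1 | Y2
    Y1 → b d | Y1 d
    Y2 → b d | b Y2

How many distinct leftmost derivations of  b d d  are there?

1

Parse trees for b d d:
  [Y0 [Y1 [Y1 b d] d]]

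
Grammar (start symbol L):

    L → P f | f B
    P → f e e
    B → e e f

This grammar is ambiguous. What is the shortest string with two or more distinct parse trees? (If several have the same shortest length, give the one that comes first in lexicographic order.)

f e e f

length 4: f e e f has 2 parse trees

Two derivations of f e e f:
  L ⇒ P f ⇒ f e e f
  L ⇒ f B ⇒ f e e f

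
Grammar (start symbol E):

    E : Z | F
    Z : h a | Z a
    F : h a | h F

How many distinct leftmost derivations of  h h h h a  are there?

Parse trees for h h h h a:
  [E [F h [F h [F h [F h a]]]]]

1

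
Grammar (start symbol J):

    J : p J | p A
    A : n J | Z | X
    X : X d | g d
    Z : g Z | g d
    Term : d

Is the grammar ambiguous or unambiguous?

Ambiguous

Witness: p g d

Derivation 1: J ⇒ p A ⇒ p Z ⇒ p g d
Derivation 2: J ⇒ p A ⇒ p X ⇒ p g d

Two distinct leftmost derivations for the same string.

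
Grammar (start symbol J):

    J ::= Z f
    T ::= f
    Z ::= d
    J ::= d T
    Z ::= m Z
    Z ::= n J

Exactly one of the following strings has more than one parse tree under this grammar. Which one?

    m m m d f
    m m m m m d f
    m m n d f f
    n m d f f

m m m d f: 1 tree
m m m m m d f: 1 tree
m m n d f f: 2 trees
n m d f f: 1 tree

m m n d f f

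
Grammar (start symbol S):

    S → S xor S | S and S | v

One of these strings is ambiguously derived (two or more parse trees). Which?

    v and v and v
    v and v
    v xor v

v and v and v

v and v and v: 2 trees
v and v: 1 tree
v xor v: 1 tree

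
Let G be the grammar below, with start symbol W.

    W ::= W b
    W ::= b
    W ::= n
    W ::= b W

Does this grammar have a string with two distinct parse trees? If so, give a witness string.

Witness: b b

Derivation 1: W ⇒ W b ⇒ b b
Derivation 2: W ⇒ b W ⇒ b b

Two distinct leftmost derivations for the same string.

Ambiguous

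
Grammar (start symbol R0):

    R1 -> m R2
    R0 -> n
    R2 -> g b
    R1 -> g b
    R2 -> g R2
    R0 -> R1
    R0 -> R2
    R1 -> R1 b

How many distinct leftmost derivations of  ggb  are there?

1

Parse trees for ggb:
  [R0 [R2 g [R2 g b]]]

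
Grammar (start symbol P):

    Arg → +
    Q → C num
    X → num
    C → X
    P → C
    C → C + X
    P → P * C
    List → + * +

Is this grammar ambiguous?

Unambiguous

(Q, Arg, List are unreachable from P, so their rules don't affect L(P).) P → P * C | C  ;  C → C + X | X  — a left-associative chain with X at the bottom. Each string factors uniquely by precedence.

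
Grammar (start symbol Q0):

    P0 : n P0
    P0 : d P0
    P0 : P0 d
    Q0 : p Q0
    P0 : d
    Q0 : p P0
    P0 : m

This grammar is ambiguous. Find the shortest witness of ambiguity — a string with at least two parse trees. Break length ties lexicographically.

p d d

length 2: no string has ≥2 trees
length 3: p d d has 2 parse trees

Two derivations of p d d:
  Q0 ⇒ p P0 ⇒ p d P0 ⇒ p d d
  Q0 ⇒ p P0 ⇒ p P0 d ⇒ p d d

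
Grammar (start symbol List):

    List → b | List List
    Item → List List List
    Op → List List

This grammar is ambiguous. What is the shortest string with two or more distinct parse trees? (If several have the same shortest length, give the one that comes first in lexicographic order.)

length 1: no string has ≥2 trees
length 2: no string has ≥2 trees
length 3: b b b has 2 parse trees

Two derivations of b b b:
  List ⇒ List List ⇒ b List ⇒ b List List ⇒ b b List ⇒ b b b
  List ⇒ List List ⇒ List List List ⇒ b List List ⇒ b b List ⇒ b b b

b b b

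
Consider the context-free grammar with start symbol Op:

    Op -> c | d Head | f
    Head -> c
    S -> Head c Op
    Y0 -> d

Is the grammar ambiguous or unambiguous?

Unambiguous

Only Op, Head are reachable from Op; ignoring the rest: Each reachable nonterminal has at most one production per leading terminal, and all productions are right-linear; the derivation is determined token-by-token.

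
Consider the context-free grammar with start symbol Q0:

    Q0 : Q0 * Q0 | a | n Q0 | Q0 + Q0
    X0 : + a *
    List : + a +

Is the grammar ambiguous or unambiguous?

Ambiguous

Witness: n a * a

Derivation 1: Q0 ⇒ Q0 * Q0 ⇒ n Q0 * Q0 ⇒ n a * Q0 ⇒ n a * a
Derivation 2: Q0 ⇒ n Q0 ⇒ n Q0 * Q0 ⇒ n a * Q0 ⇒ n a * a

Two distinct leftmost derivations for the same string.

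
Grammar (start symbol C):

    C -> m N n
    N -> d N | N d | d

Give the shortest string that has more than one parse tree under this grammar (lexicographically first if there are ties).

m d d n

length 3: no string has ≥2 trees
length 4: m d d n has 2 parse trees

Two derivations of m d d n:
  C ⇒ m N n ⇒ m d N n ⇒ m d d n
  C ⇒ m N n ⇒ m N d n ⇒ m d d n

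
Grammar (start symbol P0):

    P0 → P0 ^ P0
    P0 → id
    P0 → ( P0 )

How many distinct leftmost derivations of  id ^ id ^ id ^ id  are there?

5

Parse trees for id ^ id ^ id ^ id:
  [P0 [P0 id] ^ [P0 [P0 id] ^ [P0 [P0 id] ^ [P0 id]]]]
  [P0 [P0 id] ^ [P0 [P0 [P0 id] ^ [P0 id]] ^ [P0 id]]]
  [P0 [P0 [P0 id] ^ [P0 id]] ^ [P0 [P0 id] ^ [P0 id]]]
  [P0 [P0 [P0 id] ^ [P0 [P0 id] ^ [P0 id]]] ^ [P0 id]]
  [P0 [P0 [P0 [P0 id] ^ [P0 id]] ^ [P0 id]] ^ [P0 id]]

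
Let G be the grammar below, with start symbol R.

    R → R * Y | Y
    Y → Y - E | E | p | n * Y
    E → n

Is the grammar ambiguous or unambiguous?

Ambiguous

Witness: n * n

Derivation 1: R ⇒ R * Y ⇒ Y * Y ⇒ E * Y ⇒ n * Y ⇒ n * E ⇒ n * n
Derivation 2: R ⇒ Y ⇒ n * Y ⇒ n * E ⇒ n * n

Two distinct leftmost derivations for the same string.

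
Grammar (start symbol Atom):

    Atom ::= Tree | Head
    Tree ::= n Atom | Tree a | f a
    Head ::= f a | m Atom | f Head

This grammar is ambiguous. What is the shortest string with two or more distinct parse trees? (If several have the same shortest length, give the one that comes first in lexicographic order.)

f a

length 2: f a has 2 parse trees

Two derivations of f a:
  Atom ⇒ Tree ⇒ f a
  Atom ⇒ Head ⇒ f a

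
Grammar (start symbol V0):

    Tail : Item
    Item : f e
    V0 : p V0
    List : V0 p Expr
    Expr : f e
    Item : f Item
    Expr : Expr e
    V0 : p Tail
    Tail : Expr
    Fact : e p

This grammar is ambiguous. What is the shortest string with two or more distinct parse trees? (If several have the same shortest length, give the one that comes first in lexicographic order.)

length 3: p f e has 2 parse trees

Two derivations of p f e:
  V0 ⇒ p Tail ⇒ p Item ⇒ p f e
  V0 ⇒ p Tail ⇒ p Expr ⇒ p f e

p f e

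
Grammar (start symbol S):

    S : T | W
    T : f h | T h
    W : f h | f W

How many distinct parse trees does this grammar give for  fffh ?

Parse trees for fffh:
  [S [W f [W f [W f h]]]]

1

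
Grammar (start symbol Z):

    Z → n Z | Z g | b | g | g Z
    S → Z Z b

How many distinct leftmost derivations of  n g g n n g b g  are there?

7

Parse trees for n g g n n g b g:
  [Z n [Z [Z g [Z g [Z n [Z n [Z g [Z b]]]]]] g]]
  [Z n [Z g [Z [Z g [Z n [Z n [Z g [Z b]]]]] g]]]
  [Z n [Z g [Z g [Z n [Z n [Z [Z g [Z b]] g]]]]]]
  [Z n [Z g [Z g [Z n [Z n [Z g [Z [Z b] g]]]]]]]
  [Z n [Z g [Z g [Z n [Z [Z n [Z g [Z b]]] g]]]]]
  [Z n [Z g [Z g [Z [Z n [Z n [Z g [Z b]]]] g]]]]
  [Z [Z n [Z g [Z g [Z n [Z n [Z g [Z b]]]]]]] g]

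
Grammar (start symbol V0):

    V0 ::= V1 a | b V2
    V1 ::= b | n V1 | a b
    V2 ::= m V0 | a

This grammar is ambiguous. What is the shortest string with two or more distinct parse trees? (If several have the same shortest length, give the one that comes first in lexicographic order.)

length 2: b a has 2 parse trees

Two derivations of b a:
  V0 ⇒ V1 a ⇒ b a
  V0 ⇒ b V2 ⇒ b a

b a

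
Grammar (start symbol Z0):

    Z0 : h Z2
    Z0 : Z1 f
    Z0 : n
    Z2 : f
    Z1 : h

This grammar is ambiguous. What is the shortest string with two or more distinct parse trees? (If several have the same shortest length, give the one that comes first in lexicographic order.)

length 1: no string has ≥2 trees
length 2: h f has 2 parse trees

Two derivations of h f:
  Z0 ⇒ h Z2 ⇒ h f
  Z0 ⇒ Z1 f ⇒ h f

h f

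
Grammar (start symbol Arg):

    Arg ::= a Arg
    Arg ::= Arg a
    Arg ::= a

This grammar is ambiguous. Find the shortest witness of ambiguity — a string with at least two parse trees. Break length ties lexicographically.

length 1: no string has ≥2 trees
length 2: a a has 2 parse trees

Two derivations of a a:
  Arg ⇒ a Arg ⇒ a a
  Arg ⇒ Arg a ⇒ a a

a a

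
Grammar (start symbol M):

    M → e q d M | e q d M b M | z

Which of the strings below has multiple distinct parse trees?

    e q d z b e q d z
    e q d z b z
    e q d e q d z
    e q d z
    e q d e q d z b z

e q d z b e q d z: 1 tree
e q d z b z: 1 tree
e q d e q d z: 1 tree
e q d z: 1 tree
e q d e q d z b z: 2 trees

e q d e q d z b z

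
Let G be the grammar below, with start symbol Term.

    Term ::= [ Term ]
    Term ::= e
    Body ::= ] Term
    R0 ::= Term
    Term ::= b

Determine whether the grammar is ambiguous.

Unambiguous

Only Term is reachable from Term; ignoring the rest: Each string is a nest of matched brackets around a single atom. An opening bracket forces the recursive rule; an atom forces the base rule.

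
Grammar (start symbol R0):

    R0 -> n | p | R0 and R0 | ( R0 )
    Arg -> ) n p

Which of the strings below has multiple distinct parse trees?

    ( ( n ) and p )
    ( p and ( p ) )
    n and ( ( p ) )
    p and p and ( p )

( ( n ) and p ): 1 tree
( p and ( p ) ): 1 tree
n and ( ( p ) ): 1 tree
p and p and ( p ): 2 trees

p and p and ( p )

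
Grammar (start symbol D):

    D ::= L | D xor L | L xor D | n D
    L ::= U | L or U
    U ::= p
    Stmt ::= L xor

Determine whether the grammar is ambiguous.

Witness: p xor p

Derivation 1: D ⇒ D xor L ⇒ L xor L ⇒ U xor L ⇒ p xor L ⇒ p xor U ⇒ p xor p
Derivation 2: D ⇒ L xor D ⇒ U xor D ⇒ p xor D ⇒ p xor L ⇒ p xor U ⇒ p xor p

Two distinct leftmost derivations for the same string.

Ambiguous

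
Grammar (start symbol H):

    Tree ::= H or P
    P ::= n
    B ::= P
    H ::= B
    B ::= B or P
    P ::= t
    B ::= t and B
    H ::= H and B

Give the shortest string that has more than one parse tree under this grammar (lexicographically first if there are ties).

length 1: no string has ≥2 trees
length 3: t and n has 2 parse trees

Two derivations of t and n:
  H ⇒ B ⇒ t and B ⇒ t and P ⇒ t and n
  H ⇒ H and B ⇒ B and B ⇒ P and B ⇒ t and B ⇒ t and P ⇒ t and n

t and n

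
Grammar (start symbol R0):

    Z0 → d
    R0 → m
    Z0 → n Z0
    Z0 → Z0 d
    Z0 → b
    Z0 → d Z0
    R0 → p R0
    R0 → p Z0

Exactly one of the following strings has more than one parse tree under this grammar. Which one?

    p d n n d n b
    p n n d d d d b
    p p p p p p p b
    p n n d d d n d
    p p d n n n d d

p d n n d n b: 1 tree
p n n d d d d b: 1 tree
p p p p p p p b: 1 tree
p n n d d d n d: 1 tree
p p d n n n d d: 6 trees

p p d n n n d d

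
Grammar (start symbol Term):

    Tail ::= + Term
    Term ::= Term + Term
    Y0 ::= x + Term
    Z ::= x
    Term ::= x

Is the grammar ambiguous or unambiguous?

Witness: x + x + x

Derivation 1: Term ⇒ Term + Term ⇒ Term + Term + Term ⇒ x + Term + Term ⇒ x + x + Term ⇒ x + x + x
Derivation 2: Term ⇒ Term + Term ⇒ x + Term ⇒ x + Term + Term ⇒ x + x + Term ⇒ x + x + x

Two distinct leftmost derivations for the same string.

Ambiguous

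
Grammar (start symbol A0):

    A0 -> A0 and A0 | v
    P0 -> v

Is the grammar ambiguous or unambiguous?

Witness: v and v and v

Derivation 1: A0 ⇒ A0 and A0 ⇒ A0 and A0 and A0 ⇒ v and A0 and A0 ⇒ v and v and A0 ⇒ v and v and v
Derivation 2: A0 ⇒ A0 and A0 ⇒ v and A0 ⇒ v and A0 and A0 ⇒ v and v and A0 ⇒ v and v and v

Two distinct leftmost derivations for the same string.

Ambiguous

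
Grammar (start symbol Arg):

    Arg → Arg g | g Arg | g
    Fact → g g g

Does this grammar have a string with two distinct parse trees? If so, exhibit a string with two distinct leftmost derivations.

Ambiguous

Witness: g g

Derivation 1: Arg ⇒ Arg g ⇒ g g
Derivation 2: Arg ⇒ g Arg ⇒ g g

Two distinct leftmost derivations for the same string.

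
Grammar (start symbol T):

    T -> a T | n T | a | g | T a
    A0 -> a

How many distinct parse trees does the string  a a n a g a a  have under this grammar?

Parse trees for a a n a g a a (showing first 6 of 15):
  [T a [T a [T n [T a [T [T [T g] a] a]]]]]
  [T a [T a [T n [T [T a [T [T g] a]] a]]]]
  [T a [T a [T n [T [T [T a [T g]] a] a]]]]
  [T a [T a [T [T n [T a [T [T g] a]]] a]]]
  [T a [T a [T [T n [T [T a [T g]] a]] a]]]
  [T a [T a [T [T [T n [T a [T g]]] a] a]]]

15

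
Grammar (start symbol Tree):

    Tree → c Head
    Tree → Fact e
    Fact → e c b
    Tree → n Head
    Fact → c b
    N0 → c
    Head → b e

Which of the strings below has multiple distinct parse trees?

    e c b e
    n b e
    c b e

e c b e: 1 tree
n b e: 1 tree
c b e: 2 trees

c b e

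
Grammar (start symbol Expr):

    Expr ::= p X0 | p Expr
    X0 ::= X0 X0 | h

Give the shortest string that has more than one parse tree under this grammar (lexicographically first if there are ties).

length 2: no string has ≥2 trees
length 3: no string has ≥2 trees
length 4: p h h h has 2 parse trees

Two derivations of p h h h:
  Expr ⇒ p X0 ⇒ p X0 X0 ⇒ p X0 X0 X0 ⇒ p h X0 X0 ⇒ p h h X0 ⇒ p h h h
  Expr ⇒ p X0 ⇒ p X0 X0 ⇒ p h X0 ⇒ p h X0 X0 ⇒ p h h X0 ⇒ p h h h

p h h h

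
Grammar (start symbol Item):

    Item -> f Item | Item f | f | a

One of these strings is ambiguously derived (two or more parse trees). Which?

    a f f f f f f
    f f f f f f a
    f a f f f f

a f f f f f f: 1 tree
f f f f f f a: 1 tree
f a f f f f: 5 trees

f a f f f f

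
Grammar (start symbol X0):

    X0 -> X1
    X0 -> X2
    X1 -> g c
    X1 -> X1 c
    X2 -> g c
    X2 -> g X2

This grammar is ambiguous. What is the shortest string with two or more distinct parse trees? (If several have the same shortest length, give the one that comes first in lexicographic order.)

g c

length 2: g c has 2 parse trees

Two derivations of g c:
  X0 ⇒ X1 ⇒ g c
  X0 ⇒ X2 ⇒ g c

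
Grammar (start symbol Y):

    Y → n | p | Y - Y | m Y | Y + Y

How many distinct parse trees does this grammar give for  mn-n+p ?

Parse trees for mn-n+p:
  [Y [Y m [Y n]] - [Y [Y n] + [Y p]]]
  [Y m [Y [Y n] - [Y [Y n] + [Y p]]]]
  [Y m [Y [Y [Y n] - [Y n]] + [Y p]]]
  [Y [Y [Y m [Y n]] - [Y n]] + [Y p]]
  [Y [Y m [Y [Y n] - [Y n]]] + [Y p]]

5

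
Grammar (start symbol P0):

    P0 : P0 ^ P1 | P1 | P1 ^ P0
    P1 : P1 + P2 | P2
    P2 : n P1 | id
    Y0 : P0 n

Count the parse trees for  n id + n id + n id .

Parse trees for n id + n id + n id:
  [P0 [P1 [P1 [P2 n [P1 [P2 id]]]] + [P2 n [P1 [P1 [P2 id]] + [P2 n [P1 [P2 id]]]]]]]
  [P0 [P1 [P1 [P1 [P2 n [P1 [P2 id]]]] + [P2 n [P1 [P2 id]]]] + [P2 n [P1 [P2 id]]]]]
  [P0 [P1 [P1 [P2 n [P1 [P1 [P2 id]] + [P2 n [P1 [P2 id]]]]]] + [P2 n [P1 [P2 id]]]]]
  [P0 [P1 [P2 n [P1 [P1 [P2 id]] + [P2 n [P1 [P1 [P2 id]] + [P2 n [P1 [P2 id]]]]]]]]]
  [P0 [P1 [P2 n [P1 [P1 [P1 [P2 id]] + [P2 n [P1 [P2 id]]]] + [P2 n [P1 [P2 id]]]]]]]

5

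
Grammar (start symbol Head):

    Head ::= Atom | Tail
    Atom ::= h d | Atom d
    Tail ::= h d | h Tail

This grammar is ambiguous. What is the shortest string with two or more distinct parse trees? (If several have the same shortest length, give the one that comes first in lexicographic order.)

length 2: h d has 2 parse trees

Two derivations of h d:
  Head ⇒ Atom ⇒ h d
  Head ⇒ Tail ⇒ h d

h d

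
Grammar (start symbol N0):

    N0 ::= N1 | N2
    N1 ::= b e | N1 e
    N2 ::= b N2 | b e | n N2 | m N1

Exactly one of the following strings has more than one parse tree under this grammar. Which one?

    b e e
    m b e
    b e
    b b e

b e e: 1 tree
m b e: 1 tree
b e: 2 trees
b b e: 1 tree

b e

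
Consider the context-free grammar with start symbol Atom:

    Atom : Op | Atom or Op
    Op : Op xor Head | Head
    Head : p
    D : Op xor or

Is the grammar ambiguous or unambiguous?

Only Atom, Op, Head are reachable from Atom; ignoring the rest: Atom → Atom or Op | Op  ;  Op → Op xor Head | Head  — a left-associative chain with Head at the bottom. Each string factors uniquely by precedence.

Unambiguous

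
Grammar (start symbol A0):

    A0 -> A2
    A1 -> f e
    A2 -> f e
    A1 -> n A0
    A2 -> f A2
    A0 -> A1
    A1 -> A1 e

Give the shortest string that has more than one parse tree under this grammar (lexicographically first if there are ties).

length 2: f e has 2 parse trees

Two derivations of f e:
  A0 ⇒ A2 ⇒ f e
  A0 ⇒ A1 ⇒ f e

f e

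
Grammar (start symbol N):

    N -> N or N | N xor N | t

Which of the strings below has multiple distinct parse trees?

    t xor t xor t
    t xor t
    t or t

t xor t xor t: 2 trees
t xor t: 1 tree
t or t: 1 tree

t xor t xor t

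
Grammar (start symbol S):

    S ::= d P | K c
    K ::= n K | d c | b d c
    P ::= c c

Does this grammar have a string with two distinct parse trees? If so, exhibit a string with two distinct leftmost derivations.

Witness: d c c

Derivation 1: S ⇒ d P ⇒ d c c
Derivation 2: S ⇒ K c ⇒ d c c

Two distinct leftmost derivations for the same string.

Ambiguous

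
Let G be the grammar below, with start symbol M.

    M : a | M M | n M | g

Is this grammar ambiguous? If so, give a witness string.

Ambiguous

Witness: a a a

Derivation 1: M ⇒ M M ⇒ a M ⇒ a M M ⇒ a a M ⇒ a a a
Derivation 2: M ⇒ M M ⇒ M M M ⇒ a M M ⇒ a a M ⇒ a a a

Two distinct leftmost derivations for the same string.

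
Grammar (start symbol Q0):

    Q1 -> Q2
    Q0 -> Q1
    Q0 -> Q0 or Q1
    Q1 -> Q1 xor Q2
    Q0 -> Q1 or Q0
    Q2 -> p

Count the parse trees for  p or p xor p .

2

Parse trees for p or p xor p:
  [Q0 [Q0 [Q1 [Q2 p]]] or [Q1 [Q1 [Q2 p]] xor [Q2 p]]]
  [Q0 [Q1 [Q2 p]] or [Q0 [Q1 [Q1 [Q2 p]] xor [Q2 p]]]]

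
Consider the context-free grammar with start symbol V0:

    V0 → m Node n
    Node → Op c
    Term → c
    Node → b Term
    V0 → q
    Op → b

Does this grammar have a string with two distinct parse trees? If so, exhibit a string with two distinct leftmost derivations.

Ambiguous

Witness: m b c n

Derivation 1: V0 ⇒ m Node n ⇒ m Op c n ⇒ m b c n
Derivation 2: V0 ⇒ m Node n ⇒ m b Term n ⇒ m b c n

Two distinct leftmost derivations for the same string.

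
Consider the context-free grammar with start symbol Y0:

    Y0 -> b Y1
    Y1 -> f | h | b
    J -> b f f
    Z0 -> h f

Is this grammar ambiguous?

Unambiguous

Only Y0, Y1 are reachable from Y0; ignoring the rest: The reachable rules are right-linear with at most one rule per (nonterminal, next-terminal) pair. Each input token forces the next rule, so parsing is deterministic.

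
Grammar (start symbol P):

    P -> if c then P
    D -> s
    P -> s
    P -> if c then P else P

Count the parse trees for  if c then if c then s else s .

Parse trees for if c then if c then s else s:
  [P if c then [P if c then [P s] else [P s]]]
  [P if c then [P if c then [P s]] else [P s]]

2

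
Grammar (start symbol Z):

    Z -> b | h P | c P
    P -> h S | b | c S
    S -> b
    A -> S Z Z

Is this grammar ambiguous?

Only Z, P, S are reachable from Z; ignoring the rest: Each reachable nonterminal has at most one production per leading terminal, and all productions are right-linear; the derivation is determined token-by-token.

Unambiguous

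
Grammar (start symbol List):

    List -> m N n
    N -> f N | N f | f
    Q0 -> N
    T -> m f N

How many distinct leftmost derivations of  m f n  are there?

Parse trees for m f n:
  [List m [N f] n]

1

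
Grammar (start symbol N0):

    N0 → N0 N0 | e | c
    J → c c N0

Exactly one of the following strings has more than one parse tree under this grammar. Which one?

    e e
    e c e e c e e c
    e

e c e e c e e c

e e: 1 tree
e c e e c e e c: 429 trees
e: 1 tree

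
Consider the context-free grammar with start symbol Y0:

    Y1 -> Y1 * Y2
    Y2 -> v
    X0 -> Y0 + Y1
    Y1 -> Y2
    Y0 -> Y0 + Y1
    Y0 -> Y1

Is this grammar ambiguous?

Only Y0, Y1, Y2 are reachable from Y0; ignoring the rest: The grammar is stratified — Y0 handles '+' (left-recursive), Y1 handles '*', Y2 atoms. Each operator has a fixed associativity and precedence level, so every string has one parse.

Unambiguous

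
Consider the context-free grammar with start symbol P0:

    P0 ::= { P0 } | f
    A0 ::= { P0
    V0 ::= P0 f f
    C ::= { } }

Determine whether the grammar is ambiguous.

Unambiguous

Only P0 is reachable from P0; ignoring the rest: Each string is a nest of matched brackets around a single atom. An opening bracket forces the recursive rule; an atom forces the base rule.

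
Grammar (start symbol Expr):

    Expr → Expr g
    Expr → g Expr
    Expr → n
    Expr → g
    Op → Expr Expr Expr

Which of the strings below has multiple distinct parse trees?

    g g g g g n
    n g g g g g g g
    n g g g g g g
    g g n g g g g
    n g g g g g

g g n g g g g

g g g g g n: 1 tree
n g g g g g g g: 1 tree
n g g g g g g: 1 tree
g g n g g g g: 15 trees
n g g g g g: 1 tree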